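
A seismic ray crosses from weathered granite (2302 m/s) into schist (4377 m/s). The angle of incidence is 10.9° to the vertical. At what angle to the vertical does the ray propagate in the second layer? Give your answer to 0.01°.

sin θ₁/V₁ = sin θ₂/V₂ ⇒ sin θ₂ = 4377·sin 10.9°/2302 = 4377·0.1891/2302 = 0.3595.
θ₂ = sin⁻¹(0.3595) = 21.07° (from vertical).

21.07°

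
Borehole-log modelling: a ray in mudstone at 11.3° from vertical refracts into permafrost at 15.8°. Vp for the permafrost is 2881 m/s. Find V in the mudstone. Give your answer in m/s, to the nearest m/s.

2073 m/s

sin 11.3° = 0.1959; sin 15.8° = 0.2723.
V₁ = V₂·(sin θ₁/sin θ₂) = 2881·(0.1959/0.2723) = 2073.31 m/s.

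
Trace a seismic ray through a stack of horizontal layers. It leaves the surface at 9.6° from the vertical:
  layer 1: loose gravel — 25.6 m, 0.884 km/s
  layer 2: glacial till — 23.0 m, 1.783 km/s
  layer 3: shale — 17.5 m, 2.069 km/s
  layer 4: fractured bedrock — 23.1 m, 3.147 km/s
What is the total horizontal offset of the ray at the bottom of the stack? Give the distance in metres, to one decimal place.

37.0 m

Apply Snell's law at each interface; in layer i the horizontal offset is hᵢ·tan θᵢ.
Layer 1: θ = 9.60°; offset = 25.6·tan 9.60° = 4.330 m.
Layer 2: sin θ = 1.783·sin 9.6°/0.884 = 0.3364, θ = 19.66°; offset = 23.0·tan 19.66° = 8.215 m.
Layer 3: sin θ = 2.069·sin 9.6°/0.884 = 0.3903, θ = 22.97°; offset = 17.5·tan 22.97° = 7.419 m.
Layer 4: sin θ = 3.147·sin 9.6°/0.884 = 0.5937, θ = 36.42°; offset = 23.1·tan 36.42° = 17.043 m.
Total horizontal offset = 37.007 m.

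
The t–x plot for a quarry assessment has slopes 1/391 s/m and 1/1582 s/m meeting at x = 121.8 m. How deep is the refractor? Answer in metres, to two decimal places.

47.32 m

h = (x_cross/2)·√((V₂−V₁)/(V₂+V₁)).
(V₂−V₁)/(V₂+V₁) = (1582−391)/(1582+391) = 0.6036; √ = 0.7769.
h = (121.8/2)·0.7769 = 47.32 m.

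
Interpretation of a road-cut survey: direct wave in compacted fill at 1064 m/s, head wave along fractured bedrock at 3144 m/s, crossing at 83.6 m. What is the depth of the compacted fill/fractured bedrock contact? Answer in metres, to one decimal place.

29.4 m

x_cross = 2h·√((V₂+V₁)/(V₂−V₁)) → h = x_cross / (2·√((V₂+V₁)/(V₂−V₁))).
√((V₂+V₁)/(V₂−V₁)) = √((3144+1064)/(3144−1064)) = 1.4223.
h = 83.6 / (2·1.4223) = 29.39 m.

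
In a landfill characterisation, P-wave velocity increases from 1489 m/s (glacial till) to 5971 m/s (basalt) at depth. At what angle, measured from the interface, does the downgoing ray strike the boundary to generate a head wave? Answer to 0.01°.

Critical incidence: sin θ_c = V₁/V₂ = 1489/5971 = 0.2494.
θ_c = arcsin 0.2494 = 14.44°.
Measured from the interface: 90° − 14.44° = 75.56°.

75.56°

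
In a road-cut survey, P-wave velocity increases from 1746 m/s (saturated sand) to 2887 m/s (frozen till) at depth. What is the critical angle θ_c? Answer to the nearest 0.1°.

37.2°

Critical incidence: sin θ_c = V₁/V₂ = 1746/2887 = 0.6048.
θ_c = arcsin 0.6048 = 37.21°.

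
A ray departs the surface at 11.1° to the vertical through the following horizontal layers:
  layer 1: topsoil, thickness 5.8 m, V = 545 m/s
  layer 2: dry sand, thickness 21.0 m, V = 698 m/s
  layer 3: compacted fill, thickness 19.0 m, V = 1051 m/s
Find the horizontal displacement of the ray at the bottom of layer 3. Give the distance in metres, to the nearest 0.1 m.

14.1 m

Apply Snell's law at each interface; in layer i the horizontal offset is hᵢ·tan θᵢ.
Layer 1: θ = 11.10°; offset = 5.8·tan 11.10° = 1.138 m.
Layer 2: sin θ = 698·sin 11.1°/545 = 0.2466, θ = 14.27°; offset = 21.0·tan 14.27° = 5.343 m.
Layer 3: sin θ = 1051·sin 11.1°/545 = 0.3713, θ = 21.79°; offset = 19.0·tan 21.79° = 7.597 m.
Summing the layer offsets gives 14.078 m.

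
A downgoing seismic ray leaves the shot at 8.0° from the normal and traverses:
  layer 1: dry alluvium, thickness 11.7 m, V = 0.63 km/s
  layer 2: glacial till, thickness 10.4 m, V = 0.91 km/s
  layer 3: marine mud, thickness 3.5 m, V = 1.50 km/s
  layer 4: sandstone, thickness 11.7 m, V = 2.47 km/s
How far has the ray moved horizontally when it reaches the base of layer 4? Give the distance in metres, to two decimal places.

Apply Snell's law at each interface; in layer i the horizontal offset is hᵢ·tan θᵢ.
Layer 1: θ = 8.00°; offset = 11.7·tan 8.00° = 1.6443 m.
Layer 2: sin θ = 0.91·sin 8.0°/0.63 = 0.2010, θ = 11.60°; offset = 10.4·tan 11.60° = 2.1343 m.
Layer 3: sin θ = 1.50·sin 8.0°/0.63 = 0.3314, θ = 19.35°; offset = 3.5·tan 19.35° = 1.2292 m.
Layer 4: sin θ = 2.47·sin 8.0°/0.63 = 0.5456, θ = 33.07°; offset = 11.7·tan 33.07° = 7.6181 m.
Summing the layer offsets gives 12.6259 m.

12.63 m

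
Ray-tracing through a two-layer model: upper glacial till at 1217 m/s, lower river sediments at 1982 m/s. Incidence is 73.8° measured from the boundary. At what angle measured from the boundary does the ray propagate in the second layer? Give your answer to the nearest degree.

Convert to the normal: θ₁ = 90° − 73.8° = 16.2°.
sin θ₁/V₁ = sin θ₂/V₂ ⇒ sin θ₂ = 1982·sin 16.2°/1217 = 1982·0.2790/1217 = 0.4544.
θ₂ = sin⁻¹(0.4544) = 27.02° (from vertical).
From the interface: 90° − 27.02° = 62.98°.

63°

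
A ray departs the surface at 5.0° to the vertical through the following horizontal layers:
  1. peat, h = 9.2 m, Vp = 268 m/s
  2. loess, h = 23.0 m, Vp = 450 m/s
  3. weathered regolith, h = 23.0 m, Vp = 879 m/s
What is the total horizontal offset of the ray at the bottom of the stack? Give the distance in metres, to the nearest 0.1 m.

11.1 m

p = sin θ₁/V₁ = sin 5.0°/268 = 3.2521e-04 s/m is conserved through the stack.
Layer 1: θ = 5.00°; offset = 9.2·tan 5.00° = 0.805 m.
Layer 2: sin θ = p·450 = 0.1463 → θ = 8.42°; offset = 23.0·tan 8.42° = 3.403 m.
Layer 3: sin θ = p·879 = 0.2859 → θ = 16.61°; offset = 23.0·tan 16.61° = 6.861 m.
Total horizontal offset = 11.068 m.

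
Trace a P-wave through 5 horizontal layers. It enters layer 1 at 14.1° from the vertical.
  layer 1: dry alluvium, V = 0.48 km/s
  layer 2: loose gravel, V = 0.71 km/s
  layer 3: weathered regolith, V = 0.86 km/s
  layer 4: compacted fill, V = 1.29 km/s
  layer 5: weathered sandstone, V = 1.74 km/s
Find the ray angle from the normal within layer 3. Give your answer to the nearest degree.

Snell's law across each interface conserves sin θ / V, so sin θ_3 = V_3·sin θ₁/V₁.
sin θ_3 = 0.86 × sin 14.1° / 0.48 = 0.4365.
θ_3 = 25.88° from the vertical.

26°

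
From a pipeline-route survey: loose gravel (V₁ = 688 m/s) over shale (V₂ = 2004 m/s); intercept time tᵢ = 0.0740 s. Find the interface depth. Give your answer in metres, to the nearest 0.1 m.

27.1 m

h = tᵢ·V₁·V₂ / (2·√(V₂²−V₁²)).
√(V₂²−V₁²) = √(2004² − 688²) = 1882.2 m/s.
h = 0.074 s × 688 × 2004 / (2 × 1882.2) = 27.10 m.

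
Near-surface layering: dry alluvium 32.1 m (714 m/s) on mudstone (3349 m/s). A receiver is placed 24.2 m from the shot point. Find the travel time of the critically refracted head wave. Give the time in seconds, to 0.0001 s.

t = x/V₂ + 2h·√(V₂²−V₁²)/(V₁V₂).
√(V₂²−V₁²) = √(3349²−714²) = 3272.0 m/s; delay term = 2·32.1·3272.0/(714·3349) = 0.08785 s.
t = 24.2/3349 + 0.08785 = 0.09507 s.

0.0951 s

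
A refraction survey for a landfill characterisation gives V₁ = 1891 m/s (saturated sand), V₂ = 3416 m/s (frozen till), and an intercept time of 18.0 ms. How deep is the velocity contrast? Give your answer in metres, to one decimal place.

h = tᵢ·V₁·V₂ / (2·√(V₂²−V₁²)).
√(V₂²−V₁²) = √(3416² − 1891²) = 2844.9 m/s.
h = 0.018 s × 1891 × 3416 / (2 × 2844.9) = 20.44 m.

20.4 m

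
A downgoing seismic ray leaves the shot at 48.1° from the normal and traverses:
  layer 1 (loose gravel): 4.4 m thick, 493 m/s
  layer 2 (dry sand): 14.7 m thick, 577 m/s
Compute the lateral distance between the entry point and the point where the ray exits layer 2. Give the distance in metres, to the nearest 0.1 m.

31.0 m

Apply Snell's law at each interface; in layer i the horizontal offset is hᵢ·tan θᵢ.
Layer 1: θ = 48.10°; offset = 4.4·tan 48.10° = 4.904 m.
Layer 2: sin θ = 577·sin 48.1°/493 = 0.8711, θ = 60.59°; offset = 14.7·tan 60.59° = 26.078 m.
Total horizontal offset = 30.982 m.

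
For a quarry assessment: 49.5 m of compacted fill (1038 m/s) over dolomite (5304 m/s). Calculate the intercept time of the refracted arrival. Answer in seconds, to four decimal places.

tᵢ = 2h·√(V₂²−V₁²)/(V₁V₂).
√(V₂²−V₁²) = √(5304²−1038²) = 5201.4 m/s.
tᵢ = 2·49.5·5201.4/(1038·5304) = 0.09353 s.

0.0935 s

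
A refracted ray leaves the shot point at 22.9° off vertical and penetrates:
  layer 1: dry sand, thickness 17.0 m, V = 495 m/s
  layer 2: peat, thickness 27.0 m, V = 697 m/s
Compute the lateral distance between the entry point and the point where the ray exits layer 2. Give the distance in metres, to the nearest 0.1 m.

p = sin θ₁/V₁ = sin 22.9°/495 = 7.8611e-04 s/m is conserved through the stack.
Layer 1: θ = 22.90°; offset = 17.0·tan 22.90° = 7.181 m.
Layer 2: sin θ = p·697 = 0.5479 → θ = 33.22°; offset = 27.0·tan 33.22° = 17.685 m.
Σ offsets = 24.866 m.

24.9 m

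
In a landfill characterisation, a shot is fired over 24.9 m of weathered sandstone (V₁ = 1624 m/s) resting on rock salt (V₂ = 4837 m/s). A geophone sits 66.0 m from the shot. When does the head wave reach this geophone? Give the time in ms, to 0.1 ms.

42.5 ms

θ_c = arcsin(V₁/V₂) = arcsin(1624/4837) = 19.62°, cos θ_c = 0.9420.
Intercept time tᵢ = 2h cos θ_c / V₁ = 2·24.9·0.9420/1624 = 0.02889 s.
t = x/V₂ + tᵢ = 66.0/4837 + 0.02889 = 0.04253 s.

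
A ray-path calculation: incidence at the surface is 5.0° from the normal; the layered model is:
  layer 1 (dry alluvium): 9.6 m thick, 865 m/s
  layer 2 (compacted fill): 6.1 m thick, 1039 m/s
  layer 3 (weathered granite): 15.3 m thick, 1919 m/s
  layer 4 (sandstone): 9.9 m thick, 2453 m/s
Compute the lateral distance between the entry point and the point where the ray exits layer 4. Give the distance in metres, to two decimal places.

7.02 m

Ray parameter p = sin 5.0° / 865 m/s = 1.0076e-04 s/m.
Layer 1: θ = 5.00°; offset = 9.6·tan 5.00° = 0.8399 m.
Layer 2: sin θ = p·1039 = 0.1047 → θ = 6.01°; offset = 6.1·tan 6.01° = 0.6421 m.
Layer 3: sin θ = p·1919 = 0.1934 → θ = 11.15°; offset = 15.3·tan 11.15° = 3.0152 m.
Layer 4: sin θ = p·2453 = 0.2472 → θ = 14.31°; offset = 9.9·tan 14.31° = 2.5252 m.
Σ offsets = 7.0225 m.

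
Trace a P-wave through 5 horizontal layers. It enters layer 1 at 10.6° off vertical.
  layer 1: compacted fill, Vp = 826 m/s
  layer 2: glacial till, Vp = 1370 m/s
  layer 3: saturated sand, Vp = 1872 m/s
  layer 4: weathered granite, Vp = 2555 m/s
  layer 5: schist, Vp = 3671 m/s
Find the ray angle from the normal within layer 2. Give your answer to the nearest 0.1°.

Snell's law across each interface conserves sin θ / V, so sin θ_2 = V_2·sin θ₁/V₁.
sin θ_2 = 1370 × sin 10.6° / 826 = 0.3051.
θ_2 = arcsin 0.3051 = 17.76°.

17.8°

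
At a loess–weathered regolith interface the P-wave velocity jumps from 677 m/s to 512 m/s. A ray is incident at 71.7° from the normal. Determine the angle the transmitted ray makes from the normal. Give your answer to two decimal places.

45.89°

sin θ₁/V₁ = sin θ₂/V₂ ⇒ sin θ₂ = 512·sin 71.7°/677 = 512·0.9494/677 = 0.7180.
θ₂ = sin⁻¹(0.7180) = 45.89° (from vertical).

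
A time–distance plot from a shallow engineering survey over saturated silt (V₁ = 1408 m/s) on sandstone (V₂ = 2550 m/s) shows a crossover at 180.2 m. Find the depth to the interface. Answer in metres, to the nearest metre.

x_cross = 2h·√((V₂+V₁)/(V₂−V₁)) → h = x_cross / (2·√((V₂+V₁)/(V₂−V₁))).
√((V₂+V₁)/(V₂−V₁)) = √((2550+1408)/(2550−1408)) = 1.8617.
h = 180.2 / (2·1.8617) = 48.40 m.

48 m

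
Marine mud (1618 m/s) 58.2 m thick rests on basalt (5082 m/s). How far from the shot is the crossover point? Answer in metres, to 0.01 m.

θ_c = arcsin(1618/5082) = 18.56°, so cos θ_c = 0.9480 and tᵢ = 2h cos θ_c/V₁ = 0.0682 s.
At crossover x/V₁ = x/V₂ + tᵢ ⇒ x = tᵢ/(1/V₁ − 1/V₂) = 0.06820/(6.1805e-04 − 1.9677e-04) = 161.88 m.

161.88 m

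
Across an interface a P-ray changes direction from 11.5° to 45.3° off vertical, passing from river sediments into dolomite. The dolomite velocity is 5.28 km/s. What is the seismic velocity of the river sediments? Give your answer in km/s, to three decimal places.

sin 11.5° = 0.1994; sin 45.3° = 0.7108.
V₁ = V₂·(sin θ₁/sin θ₂) = 5.28·(0.1994/0.7108) = 1.481 km/s.

1.481 km/s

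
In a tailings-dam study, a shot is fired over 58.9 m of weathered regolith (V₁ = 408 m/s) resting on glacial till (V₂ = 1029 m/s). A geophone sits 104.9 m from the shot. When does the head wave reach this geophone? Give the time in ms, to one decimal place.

367.0 ms

θ_c = arcsin(V₁/V₂) = arcsin(408/1029) = 23.36°, cos θ_c = 0.9180.
Intercept time tᵢ = 2h cos θ_c / V₁ = 2·58.9·0.9180/408 = 0.26506 s.
t = x/V₂ + tᵢ = 104.9/1029 + 0.26506 = 0.36700 s.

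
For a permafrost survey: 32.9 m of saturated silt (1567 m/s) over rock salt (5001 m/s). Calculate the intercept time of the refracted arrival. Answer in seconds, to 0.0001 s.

0.0399 s

tᵢ = 2h·√(V₂²−V₁²)/(V₁V₂).
√(V₂²−V₁²) = √(5001²−1567²) = 4749.2 m/s.
tᵢ = 2·32.9·4749.2/(1567·5001) = 0.03988 s.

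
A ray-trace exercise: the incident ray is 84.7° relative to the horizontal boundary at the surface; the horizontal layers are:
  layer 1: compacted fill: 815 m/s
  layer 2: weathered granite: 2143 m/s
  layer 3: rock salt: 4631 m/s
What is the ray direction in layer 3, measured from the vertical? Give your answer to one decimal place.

31.7°

From the normal: θ₁ = 90° − 84.7° = 5.3°.
Snell's law across each interface conserves sin θ / V, so sin θ_3 = V_3·sin θ₁/V₁.
sin θ_3 = 4631 × sin 5.3° / 815 = 0.5249.
θ_3 = 31.66° from the vertical.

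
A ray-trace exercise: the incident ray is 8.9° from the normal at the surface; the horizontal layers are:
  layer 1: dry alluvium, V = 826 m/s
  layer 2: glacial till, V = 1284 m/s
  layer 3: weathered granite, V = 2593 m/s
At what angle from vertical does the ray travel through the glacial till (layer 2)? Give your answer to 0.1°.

13.9°

Ray parameter p = sin 8.9° / 826 = 1.8730e-04 s/m.
sin θ_2 = p·V_2 = 1.8730e-04 × 1284 = 0.2405.
θ_2 = arcsin 0.2405 = 13.92°.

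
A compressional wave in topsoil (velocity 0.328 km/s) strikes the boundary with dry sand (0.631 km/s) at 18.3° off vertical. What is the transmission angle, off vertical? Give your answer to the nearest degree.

Snell's law: sin θ₂ = (V₂/V₁)·sin θ₁ = (0.631/0.328)·sin 18.3° = 0.6041.
θ₂ = arcsin 0.6041 = 37.16° from the normal.

37°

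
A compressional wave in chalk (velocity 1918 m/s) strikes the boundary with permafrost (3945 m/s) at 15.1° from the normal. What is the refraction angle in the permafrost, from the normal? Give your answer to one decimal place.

32.4°

Snell's law: sin θ₂ = (V₂/V₁)·sin θ₁ = (3945/1918)·sin 15.1° = 0.5358.
θ₂ = arcsin 0.5358 = 32.40° from the normal.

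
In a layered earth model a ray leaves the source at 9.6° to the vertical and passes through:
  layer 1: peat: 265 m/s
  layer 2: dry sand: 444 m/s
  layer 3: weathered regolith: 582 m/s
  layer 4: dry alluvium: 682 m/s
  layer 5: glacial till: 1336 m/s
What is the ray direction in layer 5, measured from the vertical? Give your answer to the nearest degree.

Ray parameter p = sin 9.6° / 265 = 6.2932e-04 s/m.
sin θ_5 = p·V_5 = 6.2932e-04 × 1336 = 0.8408.
θ_5 = 57.22° from the vertical.

57°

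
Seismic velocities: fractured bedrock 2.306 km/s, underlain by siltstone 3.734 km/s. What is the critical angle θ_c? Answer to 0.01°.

38.14°

Critical incidence: sin θ_c = V₁/V₂ = 2.306/3.734 = 0.6176.
θ_c = arcsin 0.6176 = 38.14°.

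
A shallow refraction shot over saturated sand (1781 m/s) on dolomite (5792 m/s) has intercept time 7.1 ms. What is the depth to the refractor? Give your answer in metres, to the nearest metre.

7 m

h = tᵢ·V₁·V₂ / (2·√(V₂²−V₁²)).
√(V₂²−V₁²) = √(5792² − 1781²) = 5511.4 m/s.
h = 0.0071 s × 1781 × 5792 / (2 × 5511.4) = 6.64 m.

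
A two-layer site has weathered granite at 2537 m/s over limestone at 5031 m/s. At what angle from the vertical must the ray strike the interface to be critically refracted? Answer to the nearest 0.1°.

Critical incidence: sin θ_c = V₁/V₂ = 2537/5031 = 0.5043.
θ_c = arcsin 0.5043 = 30.28°.

30.3°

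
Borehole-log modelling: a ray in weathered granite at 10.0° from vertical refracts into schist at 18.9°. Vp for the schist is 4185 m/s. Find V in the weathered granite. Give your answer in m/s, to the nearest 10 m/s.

sin 10.0° = 0.1736; sin 18.9° = 0.3239.
V₁ = V₂·(sin θ₁/sin θ₂) = 4185·(0.1736/0.3239) = 2243.53 m/s.

2240 m/s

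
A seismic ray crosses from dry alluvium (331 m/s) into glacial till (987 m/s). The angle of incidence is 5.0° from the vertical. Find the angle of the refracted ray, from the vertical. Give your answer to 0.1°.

Snell's law: sin θ₂ = (V₂/V₁)·sin θ₁ = (987/331)·sin 5.0° = 0.2599.
θ₂ = sin⁻¹(0.2599) = 15.06° (from vertical).

15.1°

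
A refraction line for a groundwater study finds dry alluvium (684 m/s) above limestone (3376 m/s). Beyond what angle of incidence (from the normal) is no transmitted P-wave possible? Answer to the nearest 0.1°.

11.7°

Critical incidence: sin θ_c = V₁/V₂ = 684/3376 = 0.2026.
θ_c = arcsin 0.2026 = 11.69°.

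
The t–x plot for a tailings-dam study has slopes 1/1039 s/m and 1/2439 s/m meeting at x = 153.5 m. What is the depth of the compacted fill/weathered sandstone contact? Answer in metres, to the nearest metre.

49 m

h = (x_cross/2)·√((V₂−V₁)/(V₂+V₁)).
(V₂−V₁)/(V₂+V₁) = (2439−1039)/(2439+1039) = 0.4025; √ = 0.6345.
h = (153.5/2)·0.6345 = 48.69 m.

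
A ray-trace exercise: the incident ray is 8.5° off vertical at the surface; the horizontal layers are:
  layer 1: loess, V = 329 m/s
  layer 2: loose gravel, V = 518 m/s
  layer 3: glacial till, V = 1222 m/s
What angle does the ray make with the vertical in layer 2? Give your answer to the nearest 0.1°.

13.5°

Ray parameter p = sin 8.5° / 329 = 4.4927e-04 s/m.
sin θ_2 = p·V_2 = 4.4927e-04 × 518 = 0.2327.
θ_2 = 13.46° from the vertical.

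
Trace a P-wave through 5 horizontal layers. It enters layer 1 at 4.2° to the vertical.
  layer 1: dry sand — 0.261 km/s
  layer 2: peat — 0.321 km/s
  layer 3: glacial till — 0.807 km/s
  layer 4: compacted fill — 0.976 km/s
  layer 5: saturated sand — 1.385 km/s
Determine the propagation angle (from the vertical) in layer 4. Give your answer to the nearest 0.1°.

15.9°

Snell's law across each interface conserves sin θ / V, so sin θ_4 = V_4·sin θ₁/V₁.
sin θ_4 = 0.976 × sin 4.2° / 0.261 = 0.2739.
θ_4 = 15.89° from the vertical.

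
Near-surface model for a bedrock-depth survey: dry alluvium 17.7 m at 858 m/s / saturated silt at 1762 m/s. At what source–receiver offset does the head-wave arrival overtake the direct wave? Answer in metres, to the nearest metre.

θ_c = arcsin(858/1762) = 29.14°, so cos θ_c = 0.8734 and tᵢ = 2h cos θ_c/V₁ = 0.0360 s.
At crossover x/V₁ = x/V₂ + tᵢ ⇒ x = tᵢ/(1/V₁ − 1/V₂) = 0.03604/(1.1655e-03 − 5.6754e-04) = 60.27 m.

60 m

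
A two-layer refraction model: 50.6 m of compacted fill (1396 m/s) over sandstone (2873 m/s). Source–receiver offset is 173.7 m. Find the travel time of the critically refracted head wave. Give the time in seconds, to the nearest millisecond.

0.124 s

t = x/V₂ + 2h·√(V₂²−V₁²)/(V₁V₂).
√(V₂²−V₁²) = √(2873²−1396²) = 2511.0 m/s; delay term = 2·50.6·2511.0/(1396·2873) = 0.06336 s.
t = 173.7/2873 + 0.06336 = 0.12382 s.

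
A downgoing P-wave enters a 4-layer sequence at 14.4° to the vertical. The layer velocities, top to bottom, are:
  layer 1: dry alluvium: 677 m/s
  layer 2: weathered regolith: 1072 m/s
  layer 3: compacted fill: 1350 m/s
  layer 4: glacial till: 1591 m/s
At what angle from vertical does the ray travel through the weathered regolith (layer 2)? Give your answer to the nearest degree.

Ray parameter p = sin 14.4° / 677 = 3.6734e-04 s/m.
sin θ_2 = p·V_2 = 3.6734e-04 × 1072 = 0.3938.
θ_2 = arcsin 0.3938 = 23.19°.

23°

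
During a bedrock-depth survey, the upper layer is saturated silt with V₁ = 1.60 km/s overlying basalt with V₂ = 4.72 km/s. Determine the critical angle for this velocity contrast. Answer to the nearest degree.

20°

Critical incidence: sin θ_c = V₁/V₂ = 1.60/4.72 = 0.3390.
θ_c = arcsin 0.3390 = 19.81°.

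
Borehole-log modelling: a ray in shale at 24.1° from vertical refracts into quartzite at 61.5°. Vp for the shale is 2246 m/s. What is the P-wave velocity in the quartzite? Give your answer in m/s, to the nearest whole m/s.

Snell's law: sin 24.1°/V₁ = sin 61.5°/V₂.
V₂ = V₁·sin 61.5°/sin 24.1° = 2246 × 2.1522 = 4833.89 m/s.

4834 m/s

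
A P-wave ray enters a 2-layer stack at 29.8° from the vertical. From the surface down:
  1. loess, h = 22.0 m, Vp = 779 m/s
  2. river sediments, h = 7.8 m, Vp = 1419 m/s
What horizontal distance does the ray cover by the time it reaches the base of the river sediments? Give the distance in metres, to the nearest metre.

29 m

Apply Snell's law at each interface; in layer i the horizontal offset is hᵢ·tan θᵢ.
Layer 1: θ = 29.80°; offset = 22.0·tan 29.80° = 12.600 m.
Layer 2: sin θ = 1419·sin 29.8°/779 = 0.9053, θ = 64.86°; offset = 7.8·tan 64.86° = 16.621 m.
Total horizontal offset = 29.220 m.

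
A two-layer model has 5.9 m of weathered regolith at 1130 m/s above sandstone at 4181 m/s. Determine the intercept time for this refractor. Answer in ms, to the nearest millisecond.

10 ms

tᵢ = 2h·√(V₂²−V₁²)/(V₁V₂).
√(V₂²−V₁²) = √(4181²−1130²) = 4025.4 m/s.
tᵢ = 2·5.9·4025.4/(1130·4181) = 0.01005 s.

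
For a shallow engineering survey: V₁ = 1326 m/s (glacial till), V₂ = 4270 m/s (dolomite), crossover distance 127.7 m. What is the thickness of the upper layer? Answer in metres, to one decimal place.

h = (x_cross/2)·√((V₂−V₁)/(V₂+V₁)).
(V₂−V₁)/(V₂+V₁) = (4270−1326)/(4270+1326) = 0.5261; √ = 0.7253.
h = (127.7/2)·0.7253 = 46.31 m.

46.3 m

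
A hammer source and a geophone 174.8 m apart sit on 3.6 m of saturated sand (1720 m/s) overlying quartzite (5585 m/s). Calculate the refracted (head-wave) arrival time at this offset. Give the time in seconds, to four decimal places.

0.0353 s

θ_c = arcsin(V₁/V₂) = arcsin(1720/5585) = 17.94°, cos θ_c = 0.9514.
Intercept time tᵢ = 2h cos θ_c / V₁ = 2·3.6·0.9514/1720 = 0.00398 s.
t = x/V₂ + tᵢ = 174.8/5585 + 0.00398 = 0.03528 s.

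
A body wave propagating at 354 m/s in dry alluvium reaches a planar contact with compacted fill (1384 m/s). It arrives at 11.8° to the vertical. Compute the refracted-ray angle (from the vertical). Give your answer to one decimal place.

Snell's law: sin θ₂ = (V₂/V₁)·sin θ₁ = (1384/354)·sin 11.8° = 0.7995.
θ₂ = sin⁻¹(0.7995) = 53.08° (from vertical).

53.1°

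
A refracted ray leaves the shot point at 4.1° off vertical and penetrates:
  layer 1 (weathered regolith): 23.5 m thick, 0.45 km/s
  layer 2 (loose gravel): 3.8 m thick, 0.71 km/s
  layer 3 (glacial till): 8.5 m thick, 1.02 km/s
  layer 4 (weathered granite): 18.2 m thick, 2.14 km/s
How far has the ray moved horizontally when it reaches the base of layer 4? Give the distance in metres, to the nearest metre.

10 m

Apply Snell's law at each interface; in layer i the horizontal offset is hᵢ·tan θᵢ.
Layer 1: θ = 4.10°; offset = 23.5·tan 4.10° = 1.685 m.
Layer 2: sin θ = 0.71·sin 4.1°/0.45 = 0.1128, θ = 6.48°; offset = 3.8·tan 6.48° = 0.431 m.
Layer 3: sin θ = 1.02·sin 4.1°/0.45 = 0.1621, θ = 9.33°; offset = 8.5·tan 9.33° = 1.396 m.
Layer 4: sin θ = 2.14·sin 4.1°/0.45 = 0.3400, θ = 19.88°; offset = 18.2·tan 19.88° = 6.580 m.
Summing the layer offsets gives 10.092 m.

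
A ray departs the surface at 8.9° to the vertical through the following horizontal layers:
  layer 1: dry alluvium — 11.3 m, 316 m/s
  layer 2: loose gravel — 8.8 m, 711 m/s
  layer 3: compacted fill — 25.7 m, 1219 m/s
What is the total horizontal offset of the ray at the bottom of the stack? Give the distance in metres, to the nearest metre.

Apply Snell's law at each interface; in layer i the horizontal offset is hᵢ·tan θᵢ.
Layer 1: θ = 8.90°; offset = 11.3·tan 8.90° = 1.770 m.
Layer 2: sin θ = 711·sin 8.9°/316 = 0.3481, θ = 20.37°; offset = 8.8·tan 20.37° = 3.268 m.
Layer 3: sin θ = 1219·sin 8.9°/316 = 0.5968, θ = 36.64°; offset = 25.7·tan 36.64° = 19.116 m.
Total horizontal offset = 24.153 m.

24 m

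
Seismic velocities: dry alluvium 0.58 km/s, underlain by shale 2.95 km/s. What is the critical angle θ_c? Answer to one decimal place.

Critical incidence: sin θ_c = V₁/V₂ = 0.58/2.95 = 0.1966.
θ_c = arcsin 0.1966 = 11.34°.

11.3°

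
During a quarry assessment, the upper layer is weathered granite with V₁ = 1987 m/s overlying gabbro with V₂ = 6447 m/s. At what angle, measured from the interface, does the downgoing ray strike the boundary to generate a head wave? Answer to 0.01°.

72.05°

At critical incidence the refracted ray runs along the interface (θ₂ = 90°), so sin θ_c = V₁/V₂.
θ_c = arcsin(1987/6447) = arcsin 0.3082 = 17.95°.
Measured from the interface: 90° − 17.95° = 72.05°.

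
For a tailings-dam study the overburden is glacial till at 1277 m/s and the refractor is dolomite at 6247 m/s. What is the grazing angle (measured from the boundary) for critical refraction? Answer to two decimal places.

At critical incidence the refracted ray runs along the interface (θ₂ = 90°), so sin θ_c = V₁/V₂.
θ_c = arcsin(1277/6247) = arcsin 0.2044 = 11.80°.
Measured from the interface: 90° − 11.80° = 78.20°.

78.20°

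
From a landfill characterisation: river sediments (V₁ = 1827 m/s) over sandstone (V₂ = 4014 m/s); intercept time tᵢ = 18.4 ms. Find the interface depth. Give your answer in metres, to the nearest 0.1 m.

θ_c = arcsin(1827/4014) = 27.08°; cos θ_c = 0.8904.
tᵢ = 2h cos θ_c/V₁ ⇒ h = tᵢ·V₁/(2 cos θ_c) = 0.0184·1827/(2·0.8904) = 18.88 m.

18.9 m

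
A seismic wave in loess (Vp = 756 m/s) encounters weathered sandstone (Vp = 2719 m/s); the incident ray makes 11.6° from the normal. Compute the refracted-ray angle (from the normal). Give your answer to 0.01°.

46.32°

Snell's law: sin θ₂ = (V₂/V₁)·sin θ₁ = (2719/756)·sin 11.6° = 0.7232.
θ₂ = sin⁻¹(0.7232) = 46.32° (from vertical).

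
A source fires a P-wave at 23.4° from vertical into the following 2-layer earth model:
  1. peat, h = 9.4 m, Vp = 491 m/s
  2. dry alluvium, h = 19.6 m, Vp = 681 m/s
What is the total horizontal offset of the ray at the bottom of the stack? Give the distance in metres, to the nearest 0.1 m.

17.0 m

Ray parameter p = sin 23.4° / 491 m/s = 8.0886e-04 s/m.
Layer 1: θ = 23.40°; offset = 9.4·tan 23.40° = 4.068 m.
Layer 2: sin θ = p·681 = 0.5508 → θ = 33.42°; offset = 19.6·tan 33.42° = 12.936 m.
Σ offsets = 17.003 m.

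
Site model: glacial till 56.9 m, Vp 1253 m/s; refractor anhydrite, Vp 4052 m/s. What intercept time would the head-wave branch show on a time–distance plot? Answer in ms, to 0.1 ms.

86.4 ms

tᵢ = 2h·√(V₂²−V₁²)/(V₁V₂).
√(V₂²−V₁²) = √(4052²−1253²) = 3853.4 m/s.
tᵢ = 2·56.9·3853.4/(1253·4052) = 0.08637 s.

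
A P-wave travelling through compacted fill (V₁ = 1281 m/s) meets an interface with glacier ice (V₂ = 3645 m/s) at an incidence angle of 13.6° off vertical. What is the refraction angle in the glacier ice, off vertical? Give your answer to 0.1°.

Snell's law: sin θ₂ = (V₂/V₁)·sin θ₁ = (3645/1281)·sin 13.6° = 0.6691.
θ₂ = arcsin 0.6691 = 42.00° from the normal.

42.0°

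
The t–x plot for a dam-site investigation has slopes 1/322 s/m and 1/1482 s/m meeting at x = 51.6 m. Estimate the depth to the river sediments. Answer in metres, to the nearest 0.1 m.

x_cross = 2h·√((V₂+V₁)/(V₂−V₁)) → h = x_cross / (2·√((V₂+V₁)/(V₂−V₁))).
√((V₂+V₁)/(V₂−V₁)) = √((1482+322)/(1482−322)) = 1.2471.
h = 51.6 / (2·1.2471) = 20.69 m.

20.7 m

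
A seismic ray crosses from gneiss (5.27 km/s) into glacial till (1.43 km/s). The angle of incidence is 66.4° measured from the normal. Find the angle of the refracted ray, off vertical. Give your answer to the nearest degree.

14°

Snell's law: sin θ₂ = (V₂/V₁)·sin θ₁ = (1.43/5.27)·sin 66.4° = 0.2487.
θ₂ = arcsin 0.2487 = 14.40° from the normal.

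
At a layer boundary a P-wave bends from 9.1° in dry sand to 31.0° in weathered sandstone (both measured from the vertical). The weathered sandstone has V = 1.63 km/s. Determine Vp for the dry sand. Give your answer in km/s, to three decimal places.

0.501 km/s

sin 9.1° = 0.1582; sin 31.0° = 0.5150.
V₁ = V₂·(sin θ₁/sin θ₂) = 1.63·(0.1582/0.5150) = 0.501 km/s.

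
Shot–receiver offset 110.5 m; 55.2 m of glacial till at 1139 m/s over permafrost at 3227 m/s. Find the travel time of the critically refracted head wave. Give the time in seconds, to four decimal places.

0.1249 s

t = x/V₂ + 2h·√(V₂²−V₁²)/(V₁V₂).
√(V₂²−V₁²) = √(3227²−1139²) = 3019.3 m/s; delay term = 2·55.2·3019.3/(1139·3227) = 0.09069 s.
t = 110.5/3227 + 0.09069 = 0.12493 s.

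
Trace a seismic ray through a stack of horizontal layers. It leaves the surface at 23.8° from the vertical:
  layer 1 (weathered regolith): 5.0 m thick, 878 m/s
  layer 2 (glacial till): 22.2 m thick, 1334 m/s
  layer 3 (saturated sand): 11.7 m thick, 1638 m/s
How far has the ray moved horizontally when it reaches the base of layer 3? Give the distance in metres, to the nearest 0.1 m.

Apply Snell's law at each interface; in layer i the horizontal offset is hᵢ·tan θᵢ.
Layer 1: θ = 23.80°; offset = 5.0·tan 23.80° = 2.205 m.
Layer 2: sin θ = 1334·sin 23.8°/878 = 0.6131, θ = 37.82°; offset = 22.2·tan 37.82° = 17.230 m.
Layer 3: sin θ = 1638·sin 23.8°/878 = 0.7529, θ = 48.84°; offset = 11.7·tan 48.84° = 13.383 m.
Total horizontal offset = 32.818 m.

32.8 m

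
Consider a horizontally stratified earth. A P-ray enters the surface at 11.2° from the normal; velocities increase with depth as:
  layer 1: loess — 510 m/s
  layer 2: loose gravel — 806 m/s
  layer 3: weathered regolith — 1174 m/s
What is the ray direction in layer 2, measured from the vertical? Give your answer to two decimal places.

Ray parameter p = sin 11.2° / 510 = 3.8085e-04 s/m.
sin θ_2 = p·V_2 = 3.8085e-04 × 806 = 0.3070.
θ_2 = 17.88° from the vertical.

17.88°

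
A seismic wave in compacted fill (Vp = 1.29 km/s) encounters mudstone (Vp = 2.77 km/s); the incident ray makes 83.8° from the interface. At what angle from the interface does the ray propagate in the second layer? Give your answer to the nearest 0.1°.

76.6°

Convert to the normal: θ₁ = 90° − 83.8° = 6.2°.
Snell's law: sin θ₂ = (V₂/V₁)·sin θ₁ = (2.77/1.29)·sin 6.2° = 0.2319.
θ₂ = sin⁻¹(0.2319) = 13.41° (from vertical).
From the interface: 90° − 13.41° = 76.59°.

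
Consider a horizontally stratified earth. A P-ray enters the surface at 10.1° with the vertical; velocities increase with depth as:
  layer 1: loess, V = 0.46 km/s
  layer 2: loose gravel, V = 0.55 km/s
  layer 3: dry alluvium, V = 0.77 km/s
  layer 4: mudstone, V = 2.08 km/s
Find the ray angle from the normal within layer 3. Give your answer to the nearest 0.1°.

Ray parameter p = sin 10.1° / 0.46 = 3.8123e-01 s/km.
sin θ_3 = p·V_3 = 3.8123e-01 × 0.77 = 0.2935.
θ_3 = arcsin 0.2935 = 17.07°.

17.1°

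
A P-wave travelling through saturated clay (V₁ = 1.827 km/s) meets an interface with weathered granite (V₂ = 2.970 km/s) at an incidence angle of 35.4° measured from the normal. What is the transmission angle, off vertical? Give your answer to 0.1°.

70.3°

sin θ₁/V₁ = sin θ₂/V₂ ⇒ sin θ₂ = 2.970·sin 35.4°/1.827 = 2.970·0.5793/1.827 = 0.9417.
θ₂ = arcsin 0.9417 = 70.34° from the normal.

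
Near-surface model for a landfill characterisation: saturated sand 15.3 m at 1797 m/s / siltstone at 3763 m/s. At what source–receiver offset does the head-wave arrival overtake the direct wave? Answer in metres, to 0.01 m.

θ_c = arcsin(1797/3763) = 28.53°, so cos θ_c = 0.8786 and tᵢ = 2h cos θ_c/V₁ = 0.0150 s.
At crossover x/V₁ = x/V₂ + tᵢ ⇒ x = tᵢ/(1/V₁ − 1/V₂) = 0.01496/(5.5648e-04 − 2.6575e-04) = 51.46 m.

51.46 m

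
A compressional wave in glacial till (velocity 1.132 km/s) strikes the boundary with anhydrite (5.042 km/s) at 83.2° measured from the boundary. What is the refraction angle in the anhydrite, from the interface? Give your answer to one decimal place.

Angle from the normal: 90° − 83.2° = 6.8°.
sin θ₁/V₁ = sin θ₂/V₂ ⇒ sin θ₂ = 5.042·sin 6.8°/1.132 = 5.042·0.1184/1.132 = 0.5274.
θ₂ = sin⁻¹(0.5274) = 31.83° (from vertical).
From the interface: 90° − 31.83° = 58.17°.

58.2°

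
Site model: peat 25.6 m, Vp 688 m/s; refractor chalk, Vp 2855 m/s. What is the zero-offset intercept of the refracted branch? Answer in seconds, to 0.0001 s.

0.0722 s

tᵢ = 2h·√(V₂²−V₁²)/(V₁V₂).
√(V₂²−V₁²) = √(2855²−688²) = 2770.9 m/s.
tᵢ = 2·25.6·2770.9/(688·2855) = 0.07223 s.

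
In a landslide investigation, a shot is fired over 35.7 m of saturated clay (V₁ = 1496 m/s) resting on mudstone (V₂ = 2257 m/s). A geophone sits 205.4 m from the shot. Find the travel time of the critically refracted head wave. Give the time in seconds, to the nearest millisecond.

t = x/V₂ + 2h·√(V₂²−V₁²)/(V₁V₂).
√(V₂²−V₁²) = √(2257²−1496²) = 1690.0 m/s; delay term = 2·35.7·1690.0/(1496·2257) = 0.03574 s.
t = 205.4/2257 + 0.03574 = 0.12674 s.

0.127 s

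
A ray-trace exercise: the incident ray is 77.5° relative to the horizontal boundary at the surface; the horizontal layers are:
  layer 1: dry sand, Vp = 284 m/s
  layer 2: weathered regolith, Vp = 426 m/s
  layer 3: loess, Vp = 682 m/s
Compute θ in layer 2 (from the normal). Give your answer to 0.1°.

From the normal: θ₁ = 90° − 77.5° = 12.5°.
Snell's law across each interface conserves sin θ / V, so sin θ_2 = V_2·sin θ₁/V₁.
sin θ_2 = 426 × sin 12.5° / 284 = 0.3247.
θ_2 = 18.94° from the vertical.

18.9°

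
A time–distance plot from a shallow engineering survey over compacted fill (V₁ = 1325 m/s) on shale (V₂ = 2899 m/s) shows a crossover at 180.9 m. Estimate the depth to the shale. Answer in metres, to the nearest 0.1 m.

55.2 m

x_cross = 2h·√((V₂+V₁)/(V₂−V₁)) → h = x_cross / (2·√((V₂+V₁)/(V₂−V₁))).
√((V₂+V₁)/(V₂−V₁)) = √((2899+1325)/(2899−1325)) = 1.6382.
h = 180.9 / (2·1.6382) = 55.21 m.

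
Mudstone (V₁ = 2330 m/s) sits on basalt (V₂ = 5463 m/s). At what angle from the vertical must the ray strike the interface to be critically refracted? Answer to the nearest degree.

25°

At critical incidence the refracted ray runs along the interface (θ₂ = 90°), so sin θ_c = V₁/V₂.
θ_c = arcsin(2330/5463) = arcsin 0.4265 = 25.25°.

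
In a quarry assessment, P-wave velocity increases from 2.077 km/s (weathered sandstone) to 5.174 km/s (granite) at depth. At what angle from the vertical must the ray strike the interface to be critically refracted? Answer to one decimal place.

23.7°

At critical incidence the refracted ray runs along the interface (θ₂ = 90°), so sin θ_c = V₁/V₂.
θ_c = arcsin(2.077/5.174) = arcsin 0.4014 = 23.67°.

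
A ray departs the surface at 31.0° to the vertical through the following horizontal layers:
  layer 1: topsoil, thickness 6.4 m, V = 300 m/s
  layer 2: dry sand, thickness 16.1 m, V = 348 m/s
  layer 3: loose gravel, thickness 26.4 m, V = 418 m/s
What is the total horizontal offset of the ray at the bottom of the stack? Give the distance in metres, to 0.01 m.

Apply Snell's law at each interface; in layer i the horizontal offset is hᵢ·tan θᵢ.
Layer 1: θ = 31.00°; offset = 6.4·tan 31.00° = 3.8455 m.
Layer 2: sin θ = 348·sin 31.0°/300 = 0.5974, θ = 36.69°; offset = 16.1·tan 36.69° = 11.9949 m.
Layer 3: sin θ = 418·sin 31.0°/300 = 0.7176, θ = 45.86°; offset = 26.4·tan 45.86° = 27.2030 m.
Total horizontal offset = 43.0435 m.

43.04 m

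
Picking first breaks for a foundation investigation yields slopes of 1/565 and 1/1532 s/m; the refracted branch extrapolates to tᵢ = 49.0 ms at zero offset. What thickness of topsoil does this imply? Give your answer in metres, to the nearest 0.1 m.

14.9 m

h = tᵢ·V₁·V₂ / (2·√(V₂²−V₁²)).
√(V₂²−V₁²) = √(1532² − 565²) = 1424.0 m/s.
h = 0.049 s × 565 × 1532 / (2 × 1424.0) = 14.89 m.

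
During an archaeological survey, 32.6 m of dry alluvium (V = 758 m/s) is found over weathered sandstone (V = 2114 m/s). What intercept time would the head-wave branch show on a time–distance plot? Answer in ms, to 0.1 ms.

80.3 ms

θ_c = arcsin(V₁/V₂) = arcsin(758/2114) = 21.01°; cos θ_c = 0.9335.
tᵢ = 2h·cos θ_c / V₁ = 2·32.6·0.9335 / 758 = 0.08030 s.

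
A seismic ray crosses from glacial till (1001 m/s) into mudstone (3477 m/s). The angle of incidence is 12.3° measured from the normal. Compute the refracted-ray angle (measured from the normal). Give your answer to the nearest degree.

sin θ₁/V₁ = sin θ₂/V₂ ⇒ sin θ₂ = 3477·sin 12.3°/1001 = 3477·0.2130/1001 = 0.7400.
θ₂ = arcsin 0.7400 = 47.73° from the normal.

48°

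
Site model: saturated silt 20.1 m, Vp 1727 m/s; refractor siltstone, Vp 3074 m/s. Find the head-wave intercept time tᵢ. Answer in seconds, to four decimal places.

θ_c = arcsin(V₁/V₂) = arcsin(1727/3074) = 34.18°; cos θ_c = 0.8273.
tᵢ = 2h·cos θ_c / V₁ = 2·20.1·0.8273 / 1727 = 0.01926 s.

0.0193 s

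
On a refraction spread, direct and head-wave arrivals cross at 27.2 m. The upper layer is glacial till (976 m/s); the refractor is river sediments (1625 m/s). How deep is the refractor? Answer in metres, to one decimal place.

6.8 m

h = (x_cross/2)·√((V₂−V₁)/(V₂+V₁)).
(V₂−V₁)/(V₂+V₁) = (1625−976)/(1625+976) = 0.2495; √ = 0.4995.
h = (27.2/2)·0.4995 = 6.79 m.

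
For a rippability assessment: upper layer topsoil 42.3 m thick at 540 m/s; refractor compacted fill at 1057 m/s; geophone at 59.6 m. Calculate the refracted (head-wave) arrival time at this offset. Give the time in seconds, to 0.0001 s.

0.1911 s

θ_c = arcsin(V₁/V₂) = arcsin(540/1057) = 30.72°, cos θ_c = 0.8597.
Intercept time tᵢ = 2h cos θ_c / V₁ = 2·42.3·0.8597/540 = 0.13468 s.
t = x/V₂ + tᵢ = 59.6/1057 + 0.13468 = 0.19106 s.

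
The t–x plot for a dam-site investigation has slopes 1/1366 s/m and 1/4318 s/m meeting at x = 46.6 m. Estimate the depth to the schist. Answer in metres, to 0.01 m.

h = (x_cross/2)·√((V₂−V₁)/(V₂+V₁)).
(V₂−V₁)/(V₂+V₁) = (4318−1366)/(4318+1366) = 0.5194; √ = 0.7207.
h = (46.6/2)·0.7207 = 16.79 m.

16.79 m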